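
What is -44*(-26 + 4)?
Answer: 968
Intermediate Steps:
-44*(-26 + 4) = -44*(-22) = 968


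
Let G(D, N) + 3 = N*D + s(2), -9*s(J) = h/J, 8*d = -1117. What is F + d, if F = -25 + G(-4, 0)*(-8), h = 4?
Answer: -9997/72 ≈ -138.85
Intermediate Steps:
d = -1117/8 (d = (1/8)*(-1117) = -1117/8 ≈ -139.63)
s(J) = -4/(9*J)
G(D, N) = -29/9 + D*N (G(D, N) = -3 + (N*D - 4/9/2) = -3 + (D*N - 4/9*1/2) = -3 + (D*N - 2/9) = -3 + (-2/9 + D*N) = -29/9 + D*N)
F = 7/9 (F = -25 + (-29/9 - 4*0)*(-8) = -25 + (-29/9 + 0)*(-8) = -25 - 29/9*(-8) = -25 + 232/9 = 7/9 ≈ 0.77778)
F + d = 7/9 - 1117/8 = -9997/72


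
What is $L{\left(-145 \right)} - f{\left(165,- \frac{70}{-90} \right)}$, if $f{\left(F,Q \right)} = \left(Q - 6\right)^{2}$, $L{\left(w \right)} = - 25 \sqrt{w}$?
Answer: $- \frac{2209}{81} - 25 i \sqrt{145} \approx -27.272 - 301.04 i$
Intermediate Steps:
$f{\left(F,Q \right)} = \left(-6 + Q\right)^{2}$
$L{\left(-145 \right)} - f{\left(165,- \frac{70}{-90} \right)} = - 25 \sqrt{-145} - \left(-6 - \frac{70}{-90}\right)^{2} = - 25 i \sqrt{145} - \left(-6 - - \frac{7}{9}\right)^{2} = - 25 i \sqrt{145} - \left(-6 + \frac{7}{9}\right)^{2} = - 25 i \sqrt{145} - \left(- \frac{47}{9}\right)^{2} = - 25 i \sqrt{145} - \frac{2209}{81} = - \frac{2209}{81} - 25 i \sqrt{145}$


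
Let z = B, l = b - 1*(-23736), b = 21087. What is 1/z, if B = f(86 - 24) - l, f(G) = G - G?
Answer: -1/44823 ≈ -2.2310e-5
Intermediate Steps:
l = 44823 (l = 21087 - 1*(-23736) = 21087 + 23736 = 44823)
f(G) = 0
B = -44823 (B = 0 - 1*44823 = 0 - 44823 = -44823)
z = -44823
1/z = 1/(-44823) = -1/44823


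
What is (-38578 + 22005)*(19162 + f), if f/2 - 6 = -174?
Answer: -312003298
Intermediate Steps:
f = -336 (f = 12 + 2*(-174) = 12 - 348 = -336)
(-38578 + 22005)*(19162 + f) = (-38578 + 22005)*(19162 - 336) = -16573*18826 = -312003298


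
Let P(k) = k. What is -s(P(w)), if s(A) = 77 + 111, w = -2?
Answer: -188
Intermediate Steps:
s(A) = 188
-s(P(w)) = -1*188 = -188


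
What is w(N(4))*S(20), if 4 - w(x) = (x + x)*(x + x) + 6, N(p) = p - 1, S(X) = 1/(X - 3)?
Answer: -38/17 ≈ -2.2353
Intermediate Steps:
S(X) = 1/(-3 + X)
N(p) = -1 + p
w(x) = -2 - 4*x² (w(x) = 4 - ((x + x)*(x + x) + 6) = 4 - ((2*x)*(2*x) + 6) = 4 - (4*x² + 6) = 4 - (6 + 4*x²) = 4 + (-6 - 4*x²) = -2 - 4*x²)
w(N(4))*S(20) = (-2 - 4*(-1 + 4)²)/(-3 + 20) = (-2 - 4*3²)/17 = (-2 - 4*9)*(1/17) = (-2 - 36)*(1/17) = -38*1/17 = -38/17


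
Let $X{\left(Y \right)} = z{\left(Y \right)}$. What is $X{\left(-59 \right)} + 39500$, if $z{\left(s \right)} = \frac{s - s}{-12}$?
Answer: $39500$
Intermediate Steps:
$z{\left(s \right)} = 0$ ($z{\left(s \right)} = 0 \left(- \frac{1}{12}\right) = 0$)
$X{\left(Y \right)} = 0$
$X{\left(-59 \right)} + 39500 = 0 + 39500 = 39500$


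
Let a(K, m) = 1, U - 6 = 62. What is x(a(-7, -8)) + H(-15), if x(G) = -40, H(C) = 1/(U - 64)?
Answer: -159/4 ≈ -39.750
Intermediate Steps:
U = 68 (U = 6 + 62 = 68)
H(C) = 1/4 (H(C) = 1/(68 - 64) = 1/4)
x(a(-7, -8)) + H(-15) = -40 + 1/4 = -159/4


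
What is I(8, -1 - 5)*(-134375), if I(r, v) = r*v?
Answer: 6450000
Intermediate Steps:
I(8, -1 - 5)*(-134375) = (8*(-1 - 5))*(-134375) = (8*(-6))*(-134375) = -48*(-134375) = 6450000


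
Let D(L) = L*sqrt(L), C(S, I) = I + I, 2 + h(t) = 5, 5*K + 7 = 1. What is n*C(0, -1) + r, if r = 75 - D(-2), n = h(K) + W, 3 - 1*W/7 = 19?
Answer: 293 + 2*I*sqrt(2) ≈ 293.0 + 2.8284*I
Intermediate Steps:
K = -6/5 (K = -7/5 + (1/5)*1 = -7/5 + 1/5 = -6/5 ≈ -1.2000)
h(t) = 3 (h(t) = -2 + 5 = 3)
C(S, I) = 2*I
D(L) = L**(3/2)
W = -112 (W = 21 - 7*19 = 21 - 133 = -112)
n = -109 (n = 3 - 112 = -109)
r = 75 + 2*I*sqrt(2) (r = 75 - (-2)**(3/2) = 75 - (-2)*I*sqrt(2) = 75 + 2*I*sqrt(2) ≈ 75.0 + 2.8284*I)
n*C(0, -1) + r = -218*(-1) + (75 + 2*I*sqrt(2)) = -109*(-2) + (75 + 2*I*sqrt(2)) = 218 + (75 + 2*I*sqrt(2)) = 293 + 2*I*sqrt(2)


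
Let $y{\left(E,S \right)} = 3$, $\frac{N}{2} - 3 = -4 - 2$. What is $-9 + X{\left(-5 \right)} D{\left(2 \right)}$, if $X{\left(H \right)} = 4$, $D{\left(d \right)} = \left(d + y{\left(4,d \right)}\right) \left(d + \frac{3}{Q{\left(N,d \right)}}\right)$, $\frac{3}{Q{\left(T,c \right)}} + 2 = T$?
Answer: $-129$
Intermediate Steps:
$N = -6$ ($N = 6 + 2 \left(-4 - 2\right) = 6 + 2 \left(-6\right) = 6 - 12 = -6$)
$Q{\left(T,c \right)} = \frac{3}{-2 + T}$
$D{\left(d \right)} = \left(-8 + d\right) \left(3 + d\right)$ ($D{\left(d \right)} = \left(d + 3\right) \left(d + \frac{3}{3 \frac{1}{-2 - 6}}\right) = \left(3 + d\right) \left(d + \frac{3}{3 \frac{1}{-8}}\right) = \left(3 + d\right) \left(d + \frac{3}{3 \left(- \frac{1}{8}\right)}\right) = \left(3 + d\right) \left(d + \frac{3}{- \frac{3}{8}}\right) = \left(3 + d\right) \left(d + 3 \left(- \frac{8}{3}\right)\right) = \left(3 + d\right) \left(d - 8\right) = \left(3 + d\right) \left(-8 + d\right) = \left(-8 + d\right) \left(3 + d\right)$)
$-9 + X{\left(-5 \right)} D{\left(2 \right)} = -9 + 4 \left(-24 + 2^{2} - 10\right) = -9 + 4 \left(-24 + 4 - 10\right) = -9 + 4 \left(-30\right) = -9 - 120 = -129$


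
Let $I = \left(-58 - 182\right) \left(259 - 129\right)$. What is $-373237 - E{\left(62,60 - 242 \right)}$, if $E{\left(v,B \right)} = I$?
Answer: $-342037$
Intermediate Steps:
$I = -31200$ ($I = \left(-58 - 182\right) 130 = \left(-240\right) 130 = -31200$)
$E{\left(v,B \right)} = -31200$
$-373237 - E{\left(62,60 - 242 \right)} = -373237 - -31200 = -373237 + 31200 = -342037$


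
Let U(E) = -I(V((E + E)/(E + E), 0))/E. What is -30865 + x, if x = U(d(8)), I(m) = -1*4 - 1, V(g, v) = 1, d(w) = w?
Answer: -246915/8 ≈ -30864.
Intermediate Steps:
I(m) = -5 (I(m) = -4 - 1 = -5)
U(E) = 5/E (U(E) = -(-5)/E = 5/E)
x = 5/8 ≈ 0.62500
-30865 + x = -30865 + 5/8 = -246915/8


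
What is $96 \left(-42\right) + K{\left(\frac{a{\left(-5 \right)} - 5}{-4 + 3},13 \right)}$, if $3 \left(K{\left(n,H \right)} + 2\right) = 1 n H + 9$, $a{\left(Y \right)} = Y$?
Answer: $- \frac{11963}{3} \approx -3987.7$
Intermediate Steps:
$K{\left(n,H \right)} = 1 + \frac{H n}{3}$ ($K{\left(n,H \right)} = -2 + \frac{1 n H + 9}{3} = -2 + \frac{n H + 9}{3} = -2 + \frac{H n + 9}{3} = -2 + \frac{9 + H n}{3} = -2 + \left(3 + \frac{H n}{3}\right) = 1 + \frac{H n}{3}$)
$96 \left(-42\right) + K{\left(\frac{a{\left(-5 \right)} - 5}{-4 + 3},13 \right)} = 96 \left(-42\right) + \left(1 + \frac{1}{3} \cdot 13 \frac{-5 - 5}{-4 + 3}\right) = -4032 + \left(1 + \frac{1}{3} \cdot 13 \left(- \frac{10}{-1}\right)\right) = -4032 + \left(1 + \frac{1}{3} \cdot 13 \left(\left(-10\right) \left(-1\right)\right)\right) = -4032 + \left(1 + \frac{1}{3} \cdot 13 \cdot 10\right) = -4032 + \left(1 + \frac{130}{3}\right) = -4032 + \frac{133}{3} = - \frac{11963}{3}$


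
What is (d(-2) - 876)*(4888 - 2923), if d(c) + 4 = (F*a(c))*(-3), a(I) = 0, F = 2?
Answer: -1729200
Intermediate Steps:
d(c) = -4 (d(c) = -4 + (2*0)*(-3) = -4 + 0*(-3) = -4 + 0 = -4)
(d(-2) - 876)*(4888 - 2923) = (-4 - 876)*(4888 - 2923) = -880*1965 = -1729200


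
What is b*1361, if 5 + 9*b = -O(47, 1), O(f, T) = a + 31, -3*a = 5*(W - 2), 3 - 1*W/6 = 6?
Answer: -283088/27 ≈ -10485.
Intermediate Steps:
W = -18 (W = 18 - 6*6 = 18 - 36 = -18)
a = 100/3 (a = -5*(-18 - 2)/3 = -5*(-20)/3 = -⅓*(-100) = 100/3 ≈ 33.333)
O(f, T) = 193/3 (O(f, T) = 100/3 + 31 = 193/3)
b = -208/27 (b = -5/9 + (-1*193/3)/9 = -5/9 + (⅑)*(-193/3) = -5/9 - 193/27 = -208/27 ≈ -7.7037)
b*1361 = -208/27*1361 = -283088/27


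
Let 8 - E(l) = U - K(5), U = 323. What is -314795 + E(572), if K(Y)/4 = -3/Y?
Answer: -1575562/5 ≈ -3.1511e+5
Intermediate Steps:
K(Y) = -12/Y (K(Y) = 4*(-3/Y) = -12/Y)
E(l) = -1587/5 (E(l) = 8 - (323 - (-12)/5) = 8 - (323 - 1*(-12/5)) = 8 - (323 + 12/5) = 8 - 1*1627/5 = 8 - 1627/5 = -1587/5)
-314795 + E(572) = -314795 - 1587/5 = -1575562/5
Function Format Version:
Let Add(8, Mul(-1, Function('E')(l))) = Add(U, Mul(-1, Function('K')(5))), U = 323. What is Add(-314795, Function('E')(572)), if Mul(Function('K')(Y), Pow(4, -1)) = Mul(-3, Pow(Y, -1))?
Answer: Rational(-1575562, 5) ≈ -3.1511e+5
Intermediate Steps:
Function('K')(Y) = Mul(-12, Pow(Y, -1)) (Function('K')(Y) = Mul(4, Mul(-3, Pow(Y, -1))) = Mul(-12, Pow(Y, -1)))
Function('E')(l) = Rational(-1587, 5) (Function('E')(l) = Add(8, Mul(-1, Add(323, Mul(-1, Mul(-12, Pow(5, -1)))))) = Add(8, Mul(-1, Add(323, Mul(-1, Mul(-12, Rational(1, 5)))))) = Add(8, Mul(-1, Add(323, Mul(-1, Rational(-12, 5))))) = Add(8, Mul(-1, Add(323, Rational(12, 5)))) = Add(8, Mul(-1, Rational(1627, 5))) = Add(8, Rational(-1627, 5)) = Rational(-1587, 5))
Add(-314795, Function('E')(572)) = Add(-314795, Rational(-1587, 5)) = Rational(-1575562, 5)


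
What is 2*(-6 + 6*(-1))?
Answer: -24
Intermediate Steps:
2*(-6 + 6*(-1)) = 2*(-6 - 6) = 2*(-12) = -24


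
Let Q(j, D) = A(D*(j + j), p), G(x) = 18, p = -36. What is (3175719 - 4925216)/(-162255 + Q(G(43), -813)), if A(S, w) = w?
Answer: 1749497/162291 ≈ 10.780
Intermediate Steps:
Q(j, D) = -36
(3175719 - 4925216)/(-162255 + Q(G(43), -813)) = (3175719 - 4925216)/(-162255 - 36) = -1749497/(-162291) = -1749497*(-1/162291) = 1749497/162291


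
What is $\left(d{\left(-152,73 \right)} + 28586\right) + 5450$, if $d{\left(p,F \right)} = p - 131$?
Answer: $33753$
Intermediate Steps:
$d{\left(p,F \right)} = -131 + p$
$\left(d{\left(-152,73 \right)} + 28586\right) + 5450 = \left(\left(-131 - 152\right) + 28586\right) + 5450 = \left(-283 + 28586\right) + 5450 = 28303 + 5450 = 33753$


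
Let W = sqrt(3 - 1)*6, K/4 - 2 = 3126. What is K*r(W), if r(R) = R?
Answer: 75072*sqrt(2) ≈ 1.0617e+5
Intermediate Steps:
K = 12512 (K = 8 + 4*3126 = 8 + 12504 = 12512)
W = 6*sqrt(2) (W = sqrt(2)*6 = 6*sqrt(2) ≈ 8.4853)
K*r(W) = 12512*(6*sqrt(2)) = 75072*sqrt(2)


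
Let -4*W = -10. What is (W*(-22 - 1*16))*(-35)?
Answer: 3325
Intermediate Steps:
W = 5/2 (W = -1/4*(-10) = 5/2 ≈ 2.5000)
(W*(-22 - 1*16))*(-35) = (5*(-22 - 1*16)/2)*(-35) = (5*(-22 - 16)/2)*(-35) = ((5/2)*(-38))*(-35) = -95*(-35) = 3325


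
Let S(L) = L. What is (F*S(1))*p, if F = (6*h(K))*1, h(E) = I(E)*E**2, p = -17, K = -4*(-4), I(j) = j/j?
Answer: -26112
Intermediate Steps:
I(j) = 1
K = 16
h(E) = E**2 (h(E) = 1*E**2 = E**2)
F = 1536 (F = (6*16**2)*1 = (6*256)*1 = 1536*1 = 1536)
(F*S(1))*p = (1536*1)*(-17) = 1536*(-17) = -26112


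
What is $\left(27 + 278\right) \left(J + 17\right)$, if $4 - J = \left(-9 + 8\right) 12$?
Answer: $10065$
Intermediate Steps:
$J = 16$ ($J = 4 - \left(-9 + 8\right) 12 = 4 - \left(-1\right) 12 = 4 - -12 = 4 + 12 = 16$)
$\left(27 + 278\right) \left(J + 17\right) = \left(27 + 278\right) \left(16 + 17\right) = 305 \cdot 33 = 10065$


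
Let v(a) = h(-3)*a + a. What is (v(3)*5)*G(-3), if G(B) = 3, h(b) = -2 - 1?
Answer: -90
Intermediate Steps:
h(b) = -3
v(a) = -2*a (v(a) = -3*a + a = -2*a)
(v(3)*5)*G(-3) = (-2*3*5)*3 = -6*5*3 = -30*3 = -90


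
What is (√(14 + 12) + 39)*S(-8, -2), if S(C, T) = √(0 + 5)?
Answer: √5*(39 + √26) ≈ 98.608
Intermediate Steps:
S(C, T) = √5
(√(14 + 12) + 39)*S(-8, -2) = (√(14 + 12) + 39)*√5 = (√26 + 39)*√5 = (39 + √26)*√5 = √5*(39 + √26)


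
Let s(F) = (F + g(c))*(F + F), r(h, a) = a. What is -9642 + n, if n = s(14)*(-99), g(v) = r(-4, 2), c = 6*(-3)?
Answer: -53994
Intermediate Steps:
c = -18
g(v) = 2
s(F) = 2*F*(2 + F) (s(F) = (F + 2)*(F + F) = (2 + F)*(2*F) = 2*F*(2 + F))
n = -44352 (n = (2*14*(2 + 14))*(-99) = (2*14*16)*(-99) = 448*(-99) = -44352)
-9642 + n = -9642 - 44352 = -53994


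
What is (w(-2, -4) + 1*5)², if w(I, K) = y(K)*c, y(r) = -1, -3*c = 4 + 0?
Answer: 361/9 ≈ 40.111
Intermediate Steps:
c = -4/3 (c = -(4 + 0)/3 = -⅓*4 = -4/3 ≈ -1.3333)
w(I, K) = 4/3 (w(I, K) = -1*(-4/3) = 4/3)
(w(-2, -4) + 1*5)² = (4/3 + 1*5)² = (4/3 + 5)² = (19/3)² = 361/9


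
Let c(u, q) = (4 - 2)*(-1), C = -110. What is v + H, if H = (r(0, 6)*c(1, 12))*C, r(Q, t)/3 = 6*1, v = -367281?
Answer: -363321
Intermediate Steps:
c(u, q) = -2 (c(u, q) = 2*(-1) = -2)
r(Q, t) = 18 (r(Q, t) = 3*(6*1) = 3*6 = 18)
H = 3960 (H = (18*(-2))*(-110) = -36*(-110) = 3960)
v + H = -367281 + 3960 = -363321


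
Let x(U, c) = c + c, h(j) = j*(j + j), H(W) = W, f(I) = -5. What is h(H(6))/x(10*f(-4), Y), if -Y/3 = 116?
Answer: -3/29 ≈ -0.10345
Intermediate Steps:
Y = -348 (Y = -3*116 = -348)
h(j) = 2*j² (h(j) = j*(2*j) = 2*j²)
x(U, c) = 2*c
h(H(6))/x(10*f(-4), Y) = (2*6²)/((2*(-348))) = (2*36)/(-696) = 72*(-1/696) = -3/29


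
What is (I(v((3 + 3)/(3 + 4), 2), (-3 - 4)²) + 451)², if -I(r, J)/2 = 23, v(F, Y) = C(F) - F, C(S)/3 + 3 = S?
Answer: 164025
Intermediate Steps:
C(S) = -9 + 3*S
v(F, Y) = -9 + 2*F (v(F, Y) = (-9 + 3*F) - F = -9 + 2*F)
I(r, J) = -46 (I(r, J) = -2*23 = -46)
(I(v((3 + 3)/(3 + 4), 2), (-3 - 4)²) + 451)² = (-46 + 451)² = 405² = 164025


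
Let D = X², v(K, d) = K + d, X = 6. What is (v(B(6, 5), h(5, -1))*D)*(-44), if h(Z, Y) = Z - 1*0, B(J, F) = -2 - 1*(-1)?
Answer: -6336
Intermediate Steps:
B(J, F) = -1 (B(J, F) = -2 + 1 = -1)
h(Z, Y) = Z (h(Z, Y) = Z + 0 = Z)
D = 36 (D = 6² = 36)
(v(B(6, 5), h(5, -1))*D)*(-44) = ((-1 + 5)*36)*(-44) = (4*36)*(-44) = 144*(-44) = -6336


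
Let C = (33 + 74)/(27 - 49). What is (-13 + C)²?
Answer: 154449/484 ≈ 319.11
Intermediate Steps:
C = -107/22 (C = 107/(-22) = 107*(-1/22) = -107/22 ≈ -4.8636)
(-13 + C)² = (-13 - 107/22)² = (-393/22)² = 154449/484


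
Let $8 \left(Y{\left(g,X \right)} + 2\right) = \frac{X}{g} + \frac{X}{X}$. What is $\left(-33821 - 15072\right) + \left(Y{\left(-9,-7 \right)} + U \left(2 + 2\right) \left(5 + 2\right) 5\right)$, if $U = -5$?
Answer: $- \frac{446353}{9} \approx -49595.0$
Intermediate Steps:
$Y{\left(g,X \right)} = - \frac{15}{8} + \frac{X}{8 g}$ ($Y{\left(g,X \right)} = -2 + \frac{\frac{X}{g} + \frac{X}{X}}{8} = -2 + \frac{\frac{X}{g} + 1}{8} = -2 + \frac{1 + \frac{X}{g}}{8} = -2 + \left(\frac{1}{8} + \frac{X}{8 g}\right) = - \frac{15}{8} + \frac{X}{8 g}$)
$\left(-33821 - 15072\right) + \left(Y{\left(-9,-7 \right)} + U \left(2 + 2\right) \left(5 + 2\right) 5\right) = \left(-33821 - 15072\right) + \left(\frac{-7 - -135}{8 \left(-9\right)} + - 5 \left(2 + 2\right) \left(5 + 2\right) 5\right) = -48893 + \left(\frac{1}{8} \left(- \frac{1}{9}\right) \left(-7 + 135\right) + \left(-5\right) 4 \cdot 7 \cdot 5\right) = -48893 + \left(\frac{1}{8} \left(- \frac{1}{9}\right) 128 - 700\right) = -48893 - \frac{6316}{9} = - \frac{446353}{9}$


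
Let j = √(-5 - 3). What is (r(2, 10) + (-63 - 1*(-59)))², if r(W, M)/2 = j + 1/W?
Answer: (-3 + 4*I*√2)² ≈ -23.0 - 33.941*I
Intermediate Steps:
j = 2*I*√2 (j = √(-8) = 2*I*√2 ≈ 2.8284*I)
r(W, M) = 2/W + 4*I*√2 (r(W, M) = 2*(2*I*√2 + 1/W) = 2*(1/W + 2*I*√2) = 2/W + 4*I*√2)
(r(2, 10) + (-63 - 1*(-59)))² = ((2/2 + 4*I*√2) + (-63 - 1*(-59)))² = ((2*(½) + 4*I*√2) + (-63 + 59))² = ((1 + 4*I*√2) - 4)² = (-3 + 4*I*√2)²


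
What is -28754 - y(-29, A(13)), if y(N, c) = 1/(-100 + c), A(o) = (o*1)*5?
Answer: -1006389/35 ≈ -28754.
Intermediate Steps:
A(o) = 5*o (A(o) = o*5 = 5*o)
-28754 - y(-29, A(13)) = -28754 - 1/(-100 + 5*13) = -28754 - 1/(-100 + 65) = -28754 - 1/(-35) = -28754 - 1*(-1/35) = -28754 + 1/35 = -1006389/35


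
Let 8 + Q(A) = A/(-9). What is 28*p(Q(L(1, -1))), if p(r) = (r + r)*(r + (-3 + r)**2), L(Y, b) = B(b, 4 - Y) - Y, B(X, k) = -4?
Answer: -30890216/729 ≈ -42373.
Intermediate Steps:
L(Y, b) = -4 - Y
Q(A) = -8 - A/9 (Q(A) = -8 + A/(-9) = -8 + A*(-1/9) = -8 - A/9)
p(r) = 2*r*(r + (-3 + r)**2) (p(r) = (2*r)*(r + (-3 + r)**2) = 2*r*(r + (-3 + r)**2))
28*p(Q(L(1, -1))) = 28*(2*(-8 - (-4 - 1*1)/9)*((-8 - (-4 - 1*1)/9) + (-3 + (-8 - (-4 - 1*1)/9))**2)) = 28*(2*(-8 - (-4 - 1)/9)*((-8 - (-4 - 1)/9) + (-3 + (-8 - (-4 - 1)/9))**2)) = 28*(2*(-8 - 1/9*(-5))*((-8 - 1/9*(-5)) + (-3 + (-8 - 1/9*(-5)))**2)) = 28*(2*(-8 + 5/9)*((-8 + 5/9) + (-3 + (-8 + 5/9))**2)) = 28*(2*(-67/9)*(-67/9 + (-3 - 67/9)**2)) = 28*(2*(-67/9)*(-67/9 + (-94/9)**2)) = 28*(2*(-67/9)*(-67/9 + 8836/81)) = 28*(2*(-67/9)*(8233/81)) = 28*(-1103222/729) = -30890216/729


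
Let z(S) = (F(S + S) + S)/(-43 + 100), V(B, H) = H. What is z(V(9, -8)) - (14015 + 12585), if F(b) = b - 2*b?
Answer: -1516192/57 ≈ -26600.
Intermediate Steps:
F(b) = -b
z(S) = -S/57 (z(S) = (-(S + S) + S)/(-43 + 100) = (-2*S + S)/57 = (-2*S + S)*(1/57) = -S*(1/57) = -S/57)
z(V(9, -8)) - (14015 + 12585) = -1/57*(-8) - (14015 + 12585) = 8/57 - 1*26600 = 8/57 - 26600 = -1516192/57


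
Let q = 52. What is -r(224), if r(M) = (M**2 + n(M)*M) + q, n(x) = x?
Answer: -100404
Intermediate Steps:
r(M) = 52 + 2*M**2 (r(M) = (M**2 + M*M) + 52 = (M**2 + M**2) + 52 = 2*M**2 + 52 = 52 + 2*M**2)
-r(224) = -(52 + 2*224**2) = -(52 + 2*50176) = -(52 + 100352) = -1*100404 = -100404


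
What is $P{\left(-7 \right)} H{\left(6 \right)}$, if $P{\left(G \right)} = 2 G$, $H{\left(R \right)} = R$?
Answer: $-84$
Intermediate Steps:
$P{\left(-7 \right)} H{\left(6 \right)} = 2 \left(-7\right) 6 = \left(-14\right) 6 = -84$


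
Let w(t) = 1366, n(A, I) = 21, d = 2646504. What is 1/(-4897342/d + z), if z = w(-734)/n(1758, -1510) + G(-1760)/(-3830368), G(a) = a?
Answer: 158391941148/10009987956839 ≈ 0.015823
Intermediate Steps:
z = 163509989/2513679 (z = 1366/21 - 1760/(-3830368) = 1366*(1/21) - 1760*(-1/3830368) = 1366/21 + 55/119699 = 163509989/2513679 ≈ 65.048)
1/(-4897342/d + z) = 1/(-4897342/2646504 + 163509989/2513679) = 1/(-4897342*1/2646504 + 163509989/2513679) = 1/(-2448671/1323252 + 163509989/2513679) = 1/(10009987956839/158391941148) = 158391941148/10009987956839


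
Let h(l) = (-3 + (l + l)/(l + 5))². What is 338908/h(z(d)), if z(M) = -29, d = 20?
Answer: 48802752/49 ≈ 9.9597e+5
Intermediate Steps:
h(l) = (-3 + 2*l/(5 + l))² (h(l) = (-3 + (2*l)/(5 + l))² = (-3 + 2*l/(5 + l))²)
338908/h(z(d)) = 338908/(((15 - 29)²/(5 - 29)²)) = 338908/(((-14)²/(-24)²)) = 338908/(((1/576)*196)) = 338908/(49/144) = 338908*(144/49) = 48802752/49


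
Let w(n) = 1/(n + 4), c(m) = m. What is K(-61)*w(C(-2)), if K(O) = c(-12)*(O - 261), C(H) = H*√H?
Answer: 644 + 322*I*√2 ≈ 644.0 + 455.38*I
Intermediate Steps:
C(H) = H^(3/2)
K(O) = 3132 - 12*O (K(O) = -12*(O - 261) = -12*(-261 + O) = 3132 - 12*O)
w(n) = 1/(4 + n)
K(-61)*w(C(-2)) = (3132 - 12*(-61))/(4 + (-2)^(3/2)) = (3132 + 732)/(4 - 2*I*√2) = 3864/(4 - 2*I*√2)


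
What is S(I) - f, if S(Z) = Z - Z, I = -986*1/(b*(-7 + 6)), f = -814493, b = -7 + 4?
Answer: 814493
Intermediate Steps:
b = -3
I = -986/3 (I = -986*(-1/(3*(-7 + 6))) = -986/((-1*(-3))) = -986/3 ≈ -328.67)
S(Z) = 0
S(I) - f = 0 - 1*(-814493) = 0 + 814493 = 814493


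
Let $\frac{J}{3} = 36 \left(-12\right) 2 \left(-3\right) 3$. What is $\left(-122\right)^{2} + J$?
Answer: $38212$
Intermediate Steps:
$J = 23328$ ($J = 3 \cdot 36 \left(-12\right) 2 \left(-3\right) 3 = 3 \left(- 432 \left(\left(-6\right) 3\right)\right) = 3 \left(\left(-432\right) \left(-18\right)\right) = 3 \cdot 7776 = 23328$)
$\left(-122\right)^{2} + J = \left(-122\right)^{2} + 23328 = 14884 + 23328 = 38212$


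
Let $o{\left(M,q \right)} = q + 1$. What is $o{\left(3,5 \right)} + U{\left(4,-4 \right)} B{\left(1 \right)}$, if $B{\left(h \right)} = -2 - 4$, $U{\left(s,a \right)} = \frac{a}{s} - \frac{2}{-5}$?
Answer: $\frac{48}{5} \approx 9.6$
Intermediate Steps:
$o{\left(M,q \right)} = 1 + q$
$U{\left(s,a \right)} = \frac{2}{5} + \frac{a}{s}$ ($U{\left(s,a \right)} = \frac{a}{s} - - \frac{2}{5} = \frac{a}{s} + \frac{2}{5} = \frac{2}{5} + \frac{a}{s}$)
$B{\left(h \right)} = -6$ ($B{\left(h \right)} = -2 - 4 = -6$)
$o{\left(3,5 \right)} + U{\left(4,-4 \right)} B{\left(1 \right)} = \left(1 + 5\right) + \left(\frac{2}{5} - \frac{4}{4}\right) \left(-6\right) = 6 + \left(\frac{2}{5} - 1\right) \left(-6\right) = 6 - - \frac{18}{5} = 6 + \frac{18}{5} = \frac{48}{5}$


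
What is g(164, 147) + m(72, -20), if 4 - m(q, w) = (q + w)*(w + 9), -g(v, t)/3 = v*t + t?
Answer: -72189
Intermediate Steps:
g(v, t) = -3*t - 3*t*v (g(v, t) = -3*(v*t + t) = -3*(t*v + t) = -3*(t + t*v) = -3*t - 3*t*v)
m(q, w) = 4 - (9 + w)*(q + w) (m(q, w) = 4 - (q + w)*(w + 9) = 4 - (q + w)*(9 + w) = 4 - (9 + w)*(q + w))
g(164, 147) + m(72, -20) = -3*147*(1 + 164) + (4 - 1*(-20)² - 9*72 - 9*(-20) - 1*72*(-20)) = -3*147*165 + (4 - 1*400 - 648 + 180 + 1440) = -72765 + (4 - 400 - 648 + 180 + 1440) = -72765 + 576 = -72189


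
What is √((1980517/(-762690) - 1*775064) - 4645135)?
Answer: I*√3152909783693694630/762690 ≈ 2328.1*I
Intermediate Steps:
√((1980517/(-762690) - 1*775064) - 4645135) = √((1980517*(-1/762690) - 775064) - 4645135) = √((-1980517/762690 - 775064) - 4645135) = √(-591135542677/762690 - 4645135) = √(-4133933555827/762690) = I*√3152909783693694630/762690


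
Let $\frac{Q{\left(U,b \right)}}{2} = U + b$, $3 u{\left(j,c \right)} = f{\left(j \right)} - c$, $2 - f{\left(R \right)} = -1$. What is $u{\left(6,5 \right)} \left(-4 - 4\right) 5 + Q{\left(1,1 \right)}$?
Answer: $\frac{92}{3} \approx 30.667$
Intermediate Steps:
$f{\left(R \right)} = 3$ ($f{\left(R \right)} = 2 - -1 = 2 + 1 = 3$)
$u{\left(j,c \right)} = 1 - \frac{c}{3}$ ($u{\left(j,c \right)} = \frac{3 - c}{3} = 1 - \frac{c}{3}$)
$Q{\left(U,b \right)} = 2 U + 2 b$ ($Q{\left(U,b \right)} = 2 \left(U + b\right) = 2 U + 2 b$)
$u{\left(6,5 \right)} \left(-4 - 4\right) 5 + Q{\left(1,1 \right)} = \left(1 - \frac{5}{3}\right) \left(-4 - 4\right) 5 + \left(2 \cdot 1 + 2 \cdot 1\right) = \left(1 - \frac{5}{3}\right) \left(\left(-8\right) 5\right) + \left(2 + 2\right) = \left(- \frac{2}{3}\right) \left(-40\right) + 4 = \frac{80}{3} + 4 = \frac{92}{3}$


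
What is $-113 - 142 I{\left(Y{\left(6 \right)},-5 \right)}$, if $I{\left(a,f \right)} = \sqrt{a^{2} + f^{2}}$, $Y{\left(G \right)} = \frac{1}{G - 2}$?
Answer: $-113 - \frac{71 \sqrt{401}}{2} \approx -823.89$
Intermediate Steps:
$Y{\left(G \right)} = \frac{1}{-2 + G}$
$-113 - 142 I{\left(Y{\left(6 \right)},-5 \right)} = -113 - 142 \sqrt{\left(\frac{1}{-2 + 6}\right)^{2} + \left(-5\right)^{2}} = -113 - 142 \sqrt{\left(\frac{1}{4}\right)^{2} + 25} = -113 - 142 \sqrt{\frac{1}{16} + 25} = -113 - 142 \sqrt{\frac{401}{16}} = -113 - 142 \frac{\sqrt{401}}{4} = -113 - \frac{71 \sqrt{401}}{2}$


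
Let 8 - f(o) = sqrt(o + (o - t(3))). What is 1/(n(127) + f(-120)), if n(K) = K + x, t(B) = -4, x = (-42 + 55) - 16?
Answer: 33/4415 + I*sqrt(59)/8830 ≈ 0.0074745 + 0.00086989*I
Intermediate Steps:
x = -3 (x = 13 - 16 = -3)
f(o) = 8 - sqrt(4 + 2*o) (f(o) = 8 - sqrt(o + (o - 1*(-4))) = 8 - sqrt(o + (o + 4)) = 8 - sqrt(o + (4 + o)) = 8 - sqrt(4 + 2*o))
n(K) = -3 + K (n(K) = K - 3 = -3 + K)
1/(n(127) + f(-120)) = 1/((-3 + 127) + (8 - sqrt(4 + 2*(-120)))) = 1/(124 + (8 - sqrt(4 - 240))) = 1/(124 + (8 - sqrt(-236))) = 1/(124 + (8 - 2*I*sqrt(59))) = 1/(132 - 2*I*sqrt(59))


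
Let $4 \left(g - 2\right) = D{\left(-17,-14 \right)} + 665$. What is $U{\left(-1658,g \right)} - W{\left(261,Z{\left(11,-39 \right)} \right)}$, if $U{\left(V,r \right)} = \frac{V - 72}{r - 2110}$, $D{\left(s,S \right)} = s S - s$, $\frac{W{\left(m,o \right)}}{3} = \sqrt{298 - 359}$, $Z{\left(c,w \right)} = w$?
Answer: $\frac{865}{939} - 3 i \sqrt{61} \approx 0.92119 - 23.431 i$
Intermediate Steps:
$W{\left(m,o \right)} = 3 i \sqrt{61}$ ($W{\left(m,o \right)} = 3 \sqrt{298 - 359} = 3 \sqrt{-61} = 3 i \sqrt{61}$)
$D{\left(s,S \right)} = - s + S s$ ($D{\left(s,S \right)} = S s - s = - s + S s$)
$g = 232$ ($g = 2 + \frac{- 17 \left(-1 - 14\right) + 665}{4} = 2 + \frac{\left(-17\right) \left(-15\right) + 665}{4} = 2 + \frac{255 + 665}{4} = 2 + \frac{1}{4} \cdot 920 = 2 + 230 = 232$)
$U{\left(V,r \right)} = \frac{-72 + V}{-2110 + r}$
$U{\left(-1658,g \right)} - W{\left(261,Z{\left(11,-39 \right)} \right)} = \frac{-72 - 1658}{-2110 + 232} - 3 i \sqrt{61} = \frac{1}{-1878} \left(-1730\right) - 3 i \sqrt{61} = \left(- \frac{1}{1878}\right) \left(-1730\right) - 3 i \sqrt{61} = \frac{865}{939} - 3 i \sqrt{61}$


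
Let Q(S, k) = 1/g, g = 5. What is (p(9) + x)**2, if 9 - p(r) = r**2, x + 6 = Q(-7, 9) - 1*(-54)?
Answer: 14161/25 ≈ 566.44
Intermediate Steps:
Q(S, k) = 1/5
x = 241/5 (x = -6 + (1/5 - 1*(-54)) = -6 + (1/5 + 54) = -6 + 271/5 = 241/5 ≈ 48.200)
p(r) = 9 - r**2
(p(9) + x)**2 = ((9 - 1*9**2) + 241/5)**2 = ((9 - 1*81) + 241/5)**2 = ((9 - 81) + 241/5)**2 = (-72 + 241/5)**2 = (-119/5)**2 = 14161/25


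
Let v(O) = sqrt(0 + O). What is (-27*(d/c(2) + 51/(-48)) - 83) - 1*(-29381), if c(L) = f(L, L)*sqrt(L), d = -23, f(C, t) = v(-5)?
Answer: 469227/16 - 621*I*sqrt(10)/10 ≈ 29327.0 - 196.38*I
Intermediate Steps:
v(O) = sqrt(O)
f(C, t) = I*sqrt(5) (f(C, t) = sqrt(-5) = I*sqrt(5))
c(L) = I*sqrt(5)*sqrt(L) (c(L) = (I*sqrt(5))*sqrt(L) = I*sqrt(5)*sqrt(L))
(-27*(d/c(2) + 51/(-48)) - 83) - 1*(-29381) = (-27*(-23*(-I*sqrt(10)/10) + 51/(-48)) - 83) - 1*(-29381) = (-27*(-23*(-I*sqrt(10)/10) + 51*(-1/48)) - 83) + 29381 = (-27*(-(-23)*I*sqrt(10)/10 - 17/16) - 83) + 29381 = (-27*(23*I*sqrt(10)/10 - 17/16) - 83) + 29381 = (-27*(-17/16 + 23*I*sqrt(10)/10) - 83) + 29381 = ((459/16 - 621*I*sqrt(10)/10) - 83) + 29381 = (-869/16 - 621*I*sqrt(10)/10) + 29381 = 469227/16 - 621*I*sqrt(10)/10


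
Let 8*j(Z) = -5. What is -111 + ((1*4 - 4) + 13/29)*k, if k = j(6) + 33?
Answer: -22385/232 ≈ -96.487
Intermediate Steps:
j(Z) = -5/8 (j(Z) = (1/8)*(-5) = -5/8)
k = 259/8 (k = -5/8 + 33 = 259/8 ≈ 32.375)
-111 + ((1*4 - 4) + 13/29)*k = -111 + ((1*4 - 4) + 13/29)*(259/8) = -111 + ((4 - 4) + 13*(1/29))*(259/8) = -111 + (0 + 13/29)*(259/8) = -111 + (13/29)*(259/8) = -111 + 3367/232 = -22385/232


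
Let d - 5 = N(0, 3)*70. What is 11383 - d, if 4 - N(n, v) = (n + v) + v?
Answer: 11518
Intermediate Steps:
N(n, v) = 4 - n - 2*v (N(n, v) = 4 - ((n + v) + v) = 4 - (n + 2*v) = 4 + (-n - 2*v) = 4 - n - 2*v)
d = -135 (d = 5 + (4 - 1*0 - 2*3)*70 = 5 + (4 + 0 - 6)*70 = 5 - 2*70 = 5 - 140 = -135)
11383 - d = 11383 - 1*(-135) = 11383 + 135 = 11518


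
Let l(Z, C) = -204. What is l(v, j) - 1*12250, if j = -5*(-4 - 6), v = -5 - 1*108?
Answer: -12454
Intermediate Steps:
v = -113 (v = -5 - 108 = -113)
j = 50 (j = -5*(-10) = 50)
l(v, j) - 1*12250 = -204 - 1*12250 = -204 - 12250 = -12454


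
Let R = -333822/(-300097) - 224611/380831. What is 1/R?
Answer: 114286240607/59724678815 ≈ 1.9136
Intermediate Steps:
R = 59724678815/114286240607 (R = -333822*(-1/300097) - 224611*1/380831 = 333822/300097 - 224611/380831 = 59724678815/114286240607 ≈ 0.52259)
1/R = 1/(59724678815/114286240607) = 114286240607/59724678815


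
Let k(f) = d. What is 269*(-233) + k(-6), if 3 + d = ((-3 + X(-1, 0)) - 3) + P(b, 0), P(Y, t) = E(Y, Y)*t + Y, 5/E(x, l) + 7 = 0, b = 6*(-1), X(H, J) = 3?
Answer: -62689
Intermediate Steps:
b = -6
E(x, l) = -5/7 (E(x, l) = 5/(-7 + 0) = 5/(-7) = 5*(-1/7) = -5/7)
P(Y, t) = Y - 5*t/7 (P(Y, t) = -5*t/7 + Y = Y - 5*t/7)
d = -12 (d = -3 + (((-3 + 3) - 3) + (-6 - 5/7*0)) = -3 + ((0 - 3) + (-6 + 0)) = -3 + (-3 - 6) = -3 - 9 = -12)
k(f) = -12
269*(-233) + k(-6) = 269*(-233) - 12 = -62677 - 12 = -62689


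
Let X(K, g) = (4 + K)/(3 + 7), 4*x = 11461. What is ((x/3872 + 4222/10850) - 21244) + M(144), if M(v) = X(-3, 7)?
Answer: -1784868592267/84022400 ≈ -21243.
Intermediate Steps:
x = 11461/4 (x = (1/4)*11461 = 11461/4 ≈ 2865.3)
X(K, g) = 2/5 + K/10 (X(K, g) = (4 + K)/10 = (4 + K)*(1/10) = 2/5 + K/10)
M(v) = 1/10 (M(v) = 2/5 + (1/10)*(-3) = 2/5 - 3/10 = 1/10)
((x/3872 + 4222/10850) - 21244) + M(144) = (((11461/4)/3872 + 4222/10850) - 21244) + 1/10 = (((11461/4)*(1/3872) + 4222*(1/10850)) - 21244) + 1/10 = ((11461/15488 + 2111/5425) - 21244) + 1/10 = (94871093/84022400 - 21244) + 1/10 = -1784876994507/84022400 + 1/10 = -1784868592267/84022400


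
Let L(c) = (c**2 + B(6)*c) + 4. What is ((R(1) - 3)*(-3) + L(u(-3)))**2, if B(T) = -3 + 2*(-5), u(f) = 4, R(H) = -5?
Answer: 64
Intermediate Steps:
B(T) = -13 (B(T) = -3 - 10 = -13)
L(c) = 4 + c**2 - 13*c (L(c) = (c**2 - 13*c) + 4 = 4 + c**2 - 13*c)
((R(1) - 3)*(-3) + L(u(-3)))**2 = ((-5 - 3)*(-3) + (4 + 4**2 - 13*4))**2 = (-8*(-3) + (4 + 16 - 52))**2 = (24 - 32)**2 = (-8)**2 = 64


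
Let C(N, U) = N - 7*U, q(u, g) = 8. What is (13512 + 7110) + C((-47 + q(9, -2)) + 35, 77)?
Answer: 20079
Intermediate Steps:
(13512 + 7110) + C((-47 + q(9, -2)) + 35, 77) = (13512 + 7110) + (((-47 + 8) + 35) - 7*77) = 20622 + ((-39 + 35) - 539) = 20622 + (-4 - 539) = 20622 - 543 = 20079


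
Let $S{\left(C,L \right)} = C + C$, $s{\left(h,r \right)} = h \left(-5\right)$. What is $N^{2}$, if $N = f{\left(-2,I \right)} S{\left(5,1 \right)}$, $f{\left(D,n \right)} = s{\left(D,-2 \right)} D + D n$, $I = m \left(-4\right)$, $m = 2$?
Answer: $1600$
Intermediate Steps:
$s{\left(h,r \right)} = - 5 h$
$S{\left(C,L \right)} = 2 C$
$I = -8$ ($I = 2 \left(-4\right) = -8$)
$f{\left(D,n \right)} = - 5 D^{2} + D n$ ($f{\left(D,n \right)} = - 5 D D + D n = - 5 D^{2} + D n$)
$N = -40$ ($N = - 2 \left(-8 - -10\right) 2 \cdot 5 = - 2 \left(-8 + 10\right) 10 = \left(-2\right) 2 \cdot 10 = \left(-4\right) 10 = -40$)
$N^{2} = \left(-40\right)^{2} = 1600$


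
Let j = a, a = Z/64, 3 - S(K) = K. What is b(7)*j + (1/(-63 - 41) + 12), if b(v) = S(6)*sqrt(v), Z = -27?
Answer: 1247/104 + 81*sqrt(7)/64 ≈ 15.339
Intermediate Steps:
S(K) = 3 - K
a = -27/64 ≈ -0.42188
j = -27/64 ≈ -0.42188
b(v) = -3*sqrt(v) (b(v) = (3 - 1*6)*sqrt(v) = (3 - 6)*sqrt(v) = -3*sqrt(v))
b(7)*j + (1/(-63 - 41) + 12) = -3*sqrt(7)*(-27/64) + (1/(-63 - 41) + 12) = 81*sqrt(7)/64 + (1/(-104) + 12) = 81*sqrt(7)/64 + (-1/104 + 12) = 81*sqrt(7)/64 + 1247/104 = 1247/104 + 81*sqrt(7)/64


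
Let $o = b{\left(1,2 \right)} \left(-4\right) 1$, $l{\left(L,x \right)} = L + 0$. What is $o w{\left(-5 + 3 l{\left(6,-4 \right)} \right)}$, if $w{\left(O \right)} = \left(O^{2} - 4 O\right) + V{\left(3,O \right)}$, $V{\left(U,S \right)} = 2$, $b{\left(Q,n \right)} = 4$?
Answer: $-1904$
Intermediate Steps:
$l{\left(L,x \right)} = L$
$w{\left(O \right)} = 2 + O^{2} - 4 O$ ($w{\left(O \right)} = \left(O^{2} - 4 O\right) + 2 = 2 + O^{2} - 4 O$)
$o = -16$ ($o = 4 \left(-4\right) 1 = \left(-16\right) 1 = -16$)
$o w{\left(-5 + 3 l{\left(6,-4 \right)} \right)} = - 16 \left(2 + \left(-5 + 3 \cdot 6\right)^{2} - 4 \left(-5 + 3 \cdot 6\right)\right) = - 16 \left(2 + \left(-5 + 18\right)^{2} - 4 \left(-5 + 18\right)\right) = - 16 \left(2 + 13^{2} - 52\right) = - 16 \left(2 + 169 - 52\right) = \left(-16\right) 119 = -1904$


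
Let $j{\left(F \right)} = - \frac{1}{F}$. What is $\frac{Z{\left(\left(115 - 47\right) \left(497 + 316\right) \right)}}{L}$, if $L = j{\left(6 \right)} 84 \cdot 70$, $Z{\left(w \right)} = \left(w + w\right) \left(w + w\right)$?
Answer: $- \frac{3056320656}{245} \approx -1.2475 \cdot 10^{7}$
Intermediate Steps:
$Z{\left(w \right)} = 4 w^{2}$ ($Z{\left(w \right)} = 2 w 2 w = 4 w^{2}$)
$L = -980$ ($L = - \frac{1}{6} \cdot 84 \cdot 70 = \left(-1\right) \frac{1}{6} \cdot 84 \cdot 70 = \left(- \frac{1}{6}\right) 84 \cdot 70 = \left(-14\right) 70 = -980$)
$\frac{Z{\left(\left(115 - 47\right) \left(497 + 316\right) \right)}}{L} = \frac{4 \left(\left(115 - 47\right) \left(497 + 316\right)\right)^{2}}{-980} = 4 \left(68 \cdot 813\right)^{2} \left(- \frac{1}{980}\right) = 4 \cdot 55284^{2} \left(- \frac{1}{980}\right) = 4 \cdot 3056320656 \left(- \frac{1}{980}\right) = 12225282624 \left(- \frac{1}{980}\right) = - \frac{3056320656}{245}$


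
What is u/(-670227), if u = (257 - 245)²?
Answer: -48/223409 ≈ -0.00021485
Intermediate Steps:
u = 144 (u = 12² = 144)
u/(-670227) = 144/(-670227) = 144*(-1/670227) = -48/223409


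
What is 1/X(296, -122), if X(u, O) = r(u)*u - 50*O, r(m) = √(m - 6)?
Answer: 305/590068 - 37*√290/1475170 ≈ 8.9761e-5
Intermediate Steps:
r(m) = √(-6 + m)
X(u, O) = -50*O + u*√(-6 + u) (X(u, O) = √(-6 + u)*u - 50*O = u*√(-6 + u) - 50*O = -50*O + u*√(-6 + u))
1/X(296, -122) = 1/(-50*(-122) + 296*√(-6 + 296)) = 1/(6100 + 296*√290)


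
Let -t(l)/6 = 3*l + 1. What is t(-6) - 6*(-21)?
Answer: 228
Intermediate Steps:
t(l) = -6 - 18*l (t(l) = -6*(3*l + 1) = -6*(1 + 3*l) = -6 - 18*l)
t(-6) - 6*(-21) = (-6 - 18*(-6)) - 6*(-21) = (-6 + 108) + 126 = 102 + 126 = 228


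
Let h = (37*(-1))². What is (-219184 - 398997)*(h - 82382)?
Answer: 50080697353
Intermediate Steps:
h = 1369 (h = (-37)² = 1369)
(-219184 - 398997)*(h - 82382) = (-219184 - 398997)*(1369 - 82382) = -618181*(-81013) = 50080697353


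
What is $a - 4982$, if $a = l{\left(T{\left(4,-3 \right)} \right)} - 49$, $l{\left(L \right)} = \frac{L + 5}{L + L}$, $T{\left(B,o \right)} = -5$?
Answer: $-5031$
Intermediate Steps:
$l{\left(L \right)} = \frac{5 + L}{2 L}$
$a = -49$ ($a = \frac{5 - 5}{2 \left(-5\right)} - 49 = \frac{1}{2} \left(- \frac{1}{5}\right) 0 - 49 = 0 - 49 = -49$)
$a - 4982 = -49 - 4982 = -5031$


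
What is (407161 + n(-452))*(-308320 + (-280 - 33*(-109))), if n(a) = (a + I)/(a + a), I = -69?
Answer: -112263694047195/904 ≈ -1.2419e+11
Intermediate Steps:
n(a) = (-69 + a)/(2*a) (n(a) = (a - 69)/(a + a) = (-69 + a)/((2*a)) = (-69 + a)*(1/(2*a)) = (-69 + a)/(2*a))
(407161 + n(-452))*(-308320 + (-280 - 33*(-109))) = (407161 + (1/2)*(-69 - 452)/(-452))*(-308320 + (-280 - 33*(-109))) = (407161 + (1/2)*(-1/452)*(-521))*(-308320 + (-280 + 3597)) = (407161 + 521/904)*(-308320 + 3317) = (368074065/904)*(-305003) = -112263694047195/904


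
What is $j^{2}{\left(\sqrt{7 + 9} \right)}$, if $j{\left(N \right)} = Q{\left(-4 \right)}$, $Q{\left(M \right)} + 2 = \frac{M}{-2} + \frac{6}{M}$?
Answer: $\frac{9}{4} \approx 2.25$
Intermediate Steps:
$Q{\left(M \right)} = -2 + \frac{6}{M} - \frac{M}{2}$ ($Q{\left(M \right)} = -2 + \left(\frac{M}{-2} + \frac{6}{M}\right) = -2 + \left(M \left(- \frac{1}{2}\right) + \frac{6}{M}\right) = -2 - \left(\frac{M}{2} - \frac{6}{M}\right) = -2 + \frac{6}{M} - \frac{M}{2}$)
$j{\left(N \right)} = - \frac{3}{2}$ ($j{\left(N \right)} = -2 + \frac{6}{-4} - -2 = -2 + 6 \left(- \frac{1}{4}\right) + 2 = -2 - \frac{3}{2} + 2 = - \frac{3}{2}$)
$j^{2}{\left(\sqrt{7 + 9} \right)} = \left(- \frac{3}{2}\right)^{2} = \frac{9}{4}$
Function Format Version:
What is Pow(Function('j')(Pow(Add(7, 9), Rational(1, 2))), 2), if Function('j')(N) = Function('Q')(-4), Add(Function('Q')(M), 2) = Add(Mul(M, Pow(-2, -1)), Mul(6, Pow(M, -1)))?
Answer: Rational(9, 4) ≈ 2.2500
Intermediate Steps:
Function('Q')(M) = Add(-2, Mul(6, Pow(M, -1)), Mul(Rational(-1, 2), M)) (Function('Q')(M) = Add(-2, Add(Mul(M, Pow(-2, -1)), Mul(6, Pow(M, -1)))) = Add(-2, Add(Mul(M, Rational(-1, 2)), Mul(6, Pow(M, -1)))) = Add(-2, Add(Mul(Rational(-1, 2), M), Mul(6, Pow(M, -1)))) = Add(-2, Add(Mul(6, Pow(M, -1)), Mul(Rational(-1, 2), M))) = Add(-2, Mul(6, Pow(M, -1)), Mul(Rational(-1, 2), M)))
Function('j')(N) = Rational(-3, 2) (Function('j')(N) = Add(-2, Mul(6, Pow(-4, -1)), Mul(Rational(-1, 2), -4)) = Add(-2, Mul(6, Rational(-1, 4)), 2) = Add(-2, Rational(-3, 2), 2) = Rational(-3, 2))
Pow(Function('j')(Pow(Add(7, 9), Rational(1, 2))), 2) = Pow(Rational(-3, 2), 2) = Rational(9, 4)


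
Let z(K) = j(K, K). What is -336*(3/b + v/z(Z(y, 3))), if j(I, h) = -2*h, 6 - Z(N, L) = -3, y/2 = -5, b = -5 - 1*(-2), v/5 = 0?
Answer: 336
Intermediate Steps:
v = 0 (v = 5*0 = 0)
b = -3 (b = -5 + 2 = -3)
y = -10 (y = 2*(-5) = -10)
Z(N, L) = 9 (Z(N, L) = 6 - 1*(-3) = 6 + 3 = 9)
z(K) = -2*K
-336*(3/b + v/z(Z(y, 3))) = -336*(3/(-3) + 0/((-2*9))) = -336*(3*(-⅓) + 0/(-18)) = -336*(-1 + 0*(-1/18)) = -336*(-1 + 0) = -336*(-1) = 336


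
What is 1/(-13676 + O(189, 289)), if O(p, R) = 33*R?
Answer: -1/4139 ≈ -0.00024160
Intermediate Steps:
1/(-13676 + O(189, 289)) = 1/(-13676 + 33*289) = 1/(-13676 + 9537) = 1/(-4139) = -1/4139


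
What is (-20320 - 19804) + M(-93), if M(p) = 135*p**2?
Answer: 1127491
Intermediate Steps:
(-20320 - 19804) + M(-93) = (-20320 - 19804) + 135*(-93)**2 = -40124 + 135*8649 = -40124 + 1167615 = 1127491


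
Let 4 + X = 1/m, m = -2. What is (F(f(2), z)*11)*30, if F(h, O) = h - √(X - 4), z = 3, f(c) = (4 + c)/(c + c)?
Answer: 495 - 165*I*√34 ≈ 495.0 - 962.11*I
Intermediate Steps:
f(c) = (4 + c)/(2*c) (f(c) = (4 + c)/((2*c)) = (4 + c)*(1/(2*c)) = (4 + c)/(2*c))
X = -9/2 (X = -4 + 1/(-2) = -4 - ½ = -9/2 ≈ -4.5000)
F(h, O) = h - I*√34/2 (F(h, O) = h - √(-9/2 - 4) = h - √(-17/2) = h - I*√34/2)
(F(f(2), z)*11)*30 = (((½)*(4 + 2)/2 - I*√34/2)*11)*30 = (((½)*(½)*6 - I*√34/2)*11)*30 = ((3/2 - I*√34/2)*11)*30 = (33/2 - 11*I*√34/2)*30 = 495 - 165*I*√34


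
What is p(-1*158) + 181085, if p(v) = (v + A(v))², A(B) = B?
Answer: 280941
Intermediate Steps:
p(v) = 4*v² (p(v) = (v + v)² = (2*v)² = 4*v²)
p(-1*158) + 181085 = 4*(-1*158)² + 181085 = 4*(-158)² + 181085 = 4*24964 + 181085 = 99856 + 181085 = 280941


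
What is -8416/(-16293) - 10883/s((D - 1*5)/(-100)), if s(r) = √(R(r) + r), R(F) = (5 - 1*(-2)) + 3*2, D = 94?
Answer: 8416/16293 - 108830*√1211/1211 ≈ -3126.8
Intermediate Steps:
R(F) = 13 (R(F) = (5 + 2) + 6 = 7 + 6 = 13)
s(r) = √(13 + r)
-8416/(-16293) - 10883/s((D - 1*5)/(-100)) = -8416/(-16293) - 10883/√(13 + (94 - 1*5)/(-100)) = -8416*(-1/16293) - 10883/√(13 + (94 - 5)*(-1/100)) = 8416/16293 - 10883/√(13 + 89*(-1/100)) = 8416/16293 - 10883/√(13 - 89/100) = 8416/16293 - 10883*10*√1211/1211 = 8416/16293 - 108830*√1211/1211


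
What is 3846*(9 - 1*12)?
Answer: -11538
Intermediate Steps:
3846*(9 - 1*12) = 3846*(9 - 12) = 3846*(-3) = -11538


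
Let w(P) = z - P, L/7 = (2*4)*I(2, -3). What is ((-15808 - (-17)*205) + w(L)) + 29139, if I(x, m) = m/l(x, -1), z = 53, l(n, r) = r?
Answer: 16701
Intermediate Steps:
I(x, m) = -m (I(x, m) = m/(-1) = m*(-1) = -m)
L = 168 (L = 7*((2*4)*(-1*(-3))) = 7*(8*3) = 7*24 = 168)
w(P) = 53 - P
((-15808 - (-17)*205) + w(L)) + 29139 = ((-15808 - (-17)*205) + (53 - 1*168)) + 29139 = ((-15808 - 1*(-3485)) + (53 - 168)) + 29139 = ((-15808 + 3485) - 115) + 29139 = (-12323 - 115) + 29139 = -12438 + 29139 = 16701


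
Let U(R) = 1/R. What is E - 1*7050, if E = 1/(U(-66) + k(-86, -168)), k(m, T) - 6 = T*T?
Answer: -13135411884/1863179 ≈ -7050.0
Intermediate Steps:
k(m, T) = 6 + T**2 (k(m, T) = 6 + T*T = 6 + T**2)
E = 66/1863179 (E = 1/(1/(-66) + (6 + (-168)**2)) = 1/(-1/66 + (6 + 28224)) = 1/(-1/66 + 28230) = 1/(1863179/66) = 66/1863179 ≈ 3.5423e-5)
E - 1*7050 = 66/1863179 - 1*7050 = 66/1863179 - 7050 = -13135411884/1863179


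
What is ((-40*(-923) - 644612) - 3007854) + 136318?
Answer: -3479228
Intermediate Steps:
((-40*(-923) - 644612) - 3007854) + 136318 = ((36920 - 644612) - 3007854) + 136318 = (-607692 - 3007854) + 136318 = -3615546 + 136318 = -3479228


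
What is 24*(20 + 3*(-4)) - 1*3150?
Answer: -2958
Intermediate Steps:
24*(20 + 3*(-4)) - 1*3150 = 24*(20 - 12) - 3150 = 24*8 - 3150 = 192 - 3150 = -2958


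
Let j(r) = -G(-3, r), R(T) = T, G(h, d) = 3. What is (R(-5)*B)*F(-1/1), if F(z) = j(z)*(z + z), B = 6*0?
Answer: 0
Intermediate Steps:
B = 0
j(r) = -3 (j(r) = -1*3 = -3)
F(z) = -6*z (F(z) = -3*(z + z) = -6*z)
(R(-5)*B)*F(-1/1) = (-5*0)*(-(-6)/1) = 0*(-(-6)) = 0*(-6*(-1)) = 0*6 = 0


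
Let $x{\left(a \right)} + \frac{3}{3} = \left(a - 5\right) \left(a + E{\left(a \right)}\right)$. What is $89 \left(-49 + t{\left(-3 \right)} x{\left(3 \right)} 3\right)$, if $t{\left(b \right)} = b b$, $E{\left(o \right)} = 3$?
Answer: $-35600$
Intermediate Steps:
$t{\left(b \right)} = b^{2}$
$x{\left(a \right)} = -1 + \left(-5 + a\right) \left(3 + a\right)$ ($x{\left(a \right)} = -1 + \left(a - 5\right) \left(a + 3\right) = -1 + \left(-5 + a\right) \left(3 + a\right)$)
$89 \left(-49 + t{\left(-3 \right)} x{\left(3 \right)} 3\right) = 89 \left(-49 + \left(-3\right)^{2} \left(-16 + 3^{2} - 6\right) 3\right) = 89 \left(-49 + 9 \left(-16 + 9 - 6\right) 3\right) = 89 \left(-49 + 9 \left(-13\right) 3\right) = 89 \left(-49 - 351\right) = 89 \left(-400\right) = -35600$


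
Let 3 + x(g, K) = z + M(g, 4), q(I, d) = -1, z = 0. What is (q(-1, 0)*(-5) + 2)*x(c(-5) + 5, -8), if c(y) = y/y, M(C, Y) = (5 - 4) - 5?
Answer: -49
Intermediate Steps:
M(C, Y) = -4 (M(C, Y) = 1 - 5 = -4)
c(y) = 1
x(g, K) = -7 (x(g, K) = -3 + (0 - 4) = -3 - 4 = -7)
(q(-1, 0)*(-5) + 2)*x(c(-5) + 5, -8) = (-1*(-5) + 2)*(-7) = (5 + 2)*(-7) = 7*(-7) = -49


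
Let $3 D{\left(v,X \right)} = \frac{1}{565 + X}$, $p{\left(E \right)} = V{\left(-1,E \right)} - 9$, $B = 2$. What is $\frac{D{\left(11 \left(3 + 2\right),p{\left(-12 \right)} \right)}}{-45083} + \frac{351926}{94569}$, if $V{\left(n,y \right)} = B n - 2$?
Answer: $\frac{8757965650093}{2353426733304} \approx 3.7214$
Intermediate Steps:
$V{\left(n,y \right)} = -2 + 2 n$ ($V{\left(n,y \right)} = 2 n - 2 = -2 + 2 n$)
$p{\left(E \right)} = -13$ ($p{\left(E \right)} = \left(-2 + 2 \left(-1\right)\right) - 9 = \left(-2 - 2\right) - 9 = -4 - 9 = -13$)
$D{\left(v,X \right)} = \frac{1}{3 \left(565 + X\right)}$
$\frac{D{\left(11 \left(3 + 2\right),p{\left(-12 \right)} \right)}}{-45083} + \frac{351926}{94569} = \frac{\frac{1}{3} \frac{1}{565 - 13}}{-45083} + \frac{351926}{94569} = \frac{1}{3 \cdot 552} \left(- \frac{1}{45083}\right) + 351926 \cdot \frac{1}{94569} = \frac{1}{3} \cdot \frac{1}{552} \left(- \frac{1}{45083}\right) + \frac{351926}{94569} = \frac{1}{1656} \left(- \frac{1}{45083}\right) + \frac{351926}{94569} = - \frac{1}{74657448} + \frac{351926}{94569} = \frac{8757965650093}{2353426733304}$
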